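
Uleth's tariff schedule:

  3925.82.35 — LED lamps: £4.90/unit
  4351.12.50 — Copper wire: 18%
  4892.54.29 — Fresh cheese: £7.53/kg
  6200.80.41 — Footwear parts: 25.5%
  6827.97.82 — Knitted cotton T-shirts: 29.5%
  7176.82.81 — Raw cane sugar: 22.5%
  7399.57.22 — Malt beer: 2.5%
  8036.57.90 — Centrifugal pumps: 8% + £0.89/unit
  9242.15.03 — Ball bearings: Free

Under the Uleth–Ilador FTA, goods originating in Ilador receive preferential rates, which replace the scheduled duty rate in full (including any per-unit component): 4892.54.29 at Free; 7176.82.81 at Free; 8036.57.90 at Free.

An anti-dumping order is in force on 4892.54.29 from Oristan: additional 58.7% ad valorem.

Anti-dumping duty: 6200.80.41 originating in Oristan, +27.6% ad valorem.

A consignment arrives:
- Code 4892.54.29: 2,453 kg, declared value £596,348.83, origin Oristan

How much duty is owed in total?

Line 1 (4892.54.29, Oristan, 2,453 kg, £596,348.83):
Base rate for 4892.54.29 is £7.53/kg.
4892.54.29 has an FTA preferential rate, but origin Oristan is not Ilador; base rate stands.
Additional duty on 4892.54.29 from Oristan: +58.7% ad valorem. Applied ad valorem rate = 58.7%.
Duty = £596,348.83 × 58.7% + 2,453 × £7.53 = £368,527.85.

£368,527.85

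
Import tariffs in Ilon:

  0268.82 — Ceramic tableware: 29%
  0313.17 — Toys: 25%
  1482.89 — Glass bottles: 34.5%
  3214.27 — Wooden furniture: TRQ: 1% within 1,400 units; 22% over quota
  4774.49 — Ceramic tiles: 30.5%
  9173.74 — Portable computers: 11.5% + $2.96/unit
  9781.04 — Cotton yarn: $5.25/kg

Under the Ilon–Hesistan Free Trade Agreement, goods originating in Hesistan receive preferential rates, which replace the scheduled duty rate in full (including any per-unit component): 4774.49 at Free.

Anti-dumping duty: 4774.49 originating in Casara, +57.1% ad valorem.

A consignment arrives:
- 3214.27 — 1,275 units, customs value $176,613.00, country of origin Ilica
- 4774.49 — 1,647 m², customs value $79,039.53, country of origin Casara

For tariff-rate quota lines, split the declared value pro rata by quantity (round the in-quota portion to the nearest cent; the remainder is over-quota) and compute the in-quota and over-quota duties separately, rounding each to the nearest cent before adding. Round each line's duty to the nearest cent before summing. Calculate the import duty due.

$71,004.76

Line 1 (3214.27, Ilica, 1,275 units, $176,613.00):
Code 3214.27 is under a tariff-rate quota (threshold 1,400 units). Quantity 1,275 units is within the quota, so the in-quota rate 1% applies to the full value.
Duty = $176,613.00 × 1% = $1,766.13.
Line 2 (4774.49, Casara, 1,647 m², $79,039.53):
Base rate for 4774.49 is 30.5%.
4774.49 has an FTA preferential rate, but origin Casara is not Hesistan; base rate stands.
Additional duty on 4774.49 from Casara: +57.1%. Applied ad valorem rate: 30.5% + 57.1% = 87.6%.
Duty = $79,039.53 × 87.6% = $69,238.63.
Total = $1,766.13 + $69,238.63 = $71,004.76.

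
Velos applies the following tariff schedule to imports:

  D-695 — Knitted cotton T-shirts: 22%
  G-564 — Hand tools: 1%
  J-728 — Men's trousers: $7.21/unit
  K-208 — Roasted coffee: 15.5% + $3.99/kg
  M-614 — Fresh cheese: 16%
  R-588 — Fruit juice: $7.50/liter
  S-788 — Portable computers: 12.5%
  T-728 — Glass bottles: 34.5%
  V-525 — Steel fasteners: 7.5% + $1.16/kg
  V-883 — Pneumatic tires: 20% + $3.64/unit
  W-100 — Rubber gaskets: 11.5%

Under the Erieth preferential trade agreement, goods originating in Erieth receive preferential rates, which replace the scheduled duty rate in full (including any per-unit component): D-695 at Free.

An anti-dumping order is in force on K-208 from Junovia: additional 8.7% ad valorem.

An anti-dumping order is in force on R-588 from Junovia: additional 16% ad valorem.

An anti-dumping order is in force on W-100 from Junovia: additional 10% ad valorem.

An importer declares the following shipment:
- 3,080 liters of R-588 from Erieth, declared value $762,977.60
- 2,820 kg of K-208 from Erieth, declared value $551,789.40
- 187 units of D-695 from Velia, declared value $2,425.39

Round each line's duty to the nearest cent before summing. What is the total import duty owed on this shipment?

Line 1 (R-588, Erieth, 3,080 liters, $762,977.60):
Base rate for R-588 is $7.50/liter.
Origin Erieth is the FTA partner but R-588 is not on the preference list; base rate stands.
The additional-duty order on R-588 targets Junovia, not Erieth; it does not apply.
Duty = 3,080 × $7.50 = $23,100.00.
Line 2 (K-208, Erieth, 2,820 kg, $551,789.40):
Base rate for K-208 is 15.5% + $3.99/kg.
Origin Erieth is the FTA partner but K-208 is not on the preference list; base rate stands.
The additional-duty order on K-208 targets Junovia, not Erieth; it does not apply.
Duty = $551,789.40 × 15.5% + 2,820 × $3.99 = $96,779.16.
Line 3 (D-695, Velia, 187 units, $2,425.39):
Base rate for D-695 is 22%.
D-695 has an FTA preferential rate, but origin Velia is not Erieth; base rate stands.
Duty = $2,425.39 × 22% = $533.59.
Total = $23,100.00 + $96,779.16 + $533.59 = $120,412.75.

$120,412.75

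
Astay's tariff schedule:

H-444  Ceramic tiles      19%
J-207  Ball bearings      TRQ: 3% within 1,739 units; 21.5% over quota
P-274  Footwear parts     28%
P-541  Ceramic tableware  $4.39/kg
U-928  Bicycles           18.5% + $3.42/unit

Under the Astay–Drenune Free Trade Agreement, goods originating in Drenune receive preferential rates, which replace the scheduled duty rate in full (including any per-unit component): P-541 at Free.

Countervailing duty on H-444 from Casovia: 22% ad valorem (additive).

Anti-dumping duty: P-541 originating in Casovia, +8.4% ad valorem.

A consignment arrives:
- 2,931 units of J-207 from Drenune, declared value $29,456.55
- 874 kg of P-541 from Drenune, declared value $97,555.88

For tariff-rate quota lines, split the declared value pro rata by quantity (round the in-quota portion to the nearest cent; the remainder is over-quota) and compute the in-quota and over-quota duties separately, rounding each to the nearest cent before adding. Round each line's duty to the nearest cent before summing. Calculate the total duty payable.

$3,099.92

Line 1 (J-207, Drenune, 2,931 units, $29,456.55):
Code J-207 is under a tariff-rate quota (threshold 1,739 units). In-quota: 1,739 units at 3%; over-quota: 1,192 units at 21.5%.
Pro-rata value split: in-quota = $29,456.55 × 1,739/2,931 = $17,476.95; over-quota = $29,456.55 − $17,476.95 = $11,979.60.
In-quota duty = $17,476.95 × 3% = $524.31. Over-quota duty = $11,979.60 × 21.5% = $2,575.61.
Line duty = $524.31 + $2,575.61 = $3,099.92.
Line 2 (P-541, Drenune, 874 kg, $97,555.88):
Base rate for P-541 is $4.39/kg.
Origin Drenune qualifies under the Astay–Drenune agreement and P-541 is covered: preferential rate Free applies instead.
The additional-duty order on P-541 targets Casovia, not Drenune; it does not apply.
Duty = $97,555.88 × 0% = $0.00.
Total = $3,099.92 + $0.00 = $3,099.92.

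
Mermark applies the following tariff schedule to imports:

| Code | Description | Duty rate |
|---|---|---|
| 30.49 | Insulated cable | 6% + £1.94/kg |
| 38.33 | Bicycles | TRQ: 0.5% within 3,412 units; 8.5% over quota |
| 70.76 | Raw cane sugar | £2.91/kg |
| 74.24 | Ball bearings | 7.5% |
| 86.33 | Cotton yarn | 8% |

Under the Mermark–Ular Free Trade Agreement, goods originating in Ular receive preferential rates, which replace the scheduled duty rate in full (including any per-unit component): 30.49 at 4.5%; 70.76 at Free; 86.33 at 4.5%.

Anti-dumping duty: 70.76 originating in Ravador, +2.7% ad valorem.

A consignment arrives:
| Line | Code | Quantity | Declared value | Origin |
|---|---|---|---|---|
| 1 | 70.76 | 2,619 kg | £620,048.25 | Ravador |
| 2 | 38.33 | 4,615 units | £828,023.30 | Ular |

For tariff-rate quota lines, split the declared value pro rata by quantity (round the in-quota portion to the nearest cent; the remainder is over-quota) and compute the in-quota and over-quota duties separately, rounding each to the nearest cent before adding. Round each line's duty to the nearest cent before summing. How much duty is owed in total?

Line 1 (70.76, Ravador, 2,619 kg, £620,048.25):
Base rate for 70.76 is £2.91/kg.
70.76 has an FTA preferential rate, but origin Ravador is not Ular; base rate stands.
Additional duty on 70.76 from Ravador: +2.7% ad valorem. Applied ad valorem rate = 2.7%.
Duty = £620,048.25 × 2.7% + 2,619 × £2.91 = £24,362.59.
Line 2 (38.33, Ular, 4,615 units, £828,023.30):
Code 38.33 is under a tariff-rate quota (threshold 3,412 units). In-quota: 3,412 units at 0.5%; over-quota: 1,203 units at 8.5%.
Pro-rata value split: in-quota = £828,023.30 × 3,412/4,615 = £612,181.04; over-quota = £828,023.30 − £612,181.04 = £215,842.26.
In-quota duty = £612,181.04 × 0.5% = £3,060.91. Over-quota duty = £215,842.26 × 8.5% = £18,346.59.
Line duty = £3,060.91 + £18,346.59 = £21,407.50.
Total = £24,362.59 + £21,407.50 = £45,770.09.

£45,770.09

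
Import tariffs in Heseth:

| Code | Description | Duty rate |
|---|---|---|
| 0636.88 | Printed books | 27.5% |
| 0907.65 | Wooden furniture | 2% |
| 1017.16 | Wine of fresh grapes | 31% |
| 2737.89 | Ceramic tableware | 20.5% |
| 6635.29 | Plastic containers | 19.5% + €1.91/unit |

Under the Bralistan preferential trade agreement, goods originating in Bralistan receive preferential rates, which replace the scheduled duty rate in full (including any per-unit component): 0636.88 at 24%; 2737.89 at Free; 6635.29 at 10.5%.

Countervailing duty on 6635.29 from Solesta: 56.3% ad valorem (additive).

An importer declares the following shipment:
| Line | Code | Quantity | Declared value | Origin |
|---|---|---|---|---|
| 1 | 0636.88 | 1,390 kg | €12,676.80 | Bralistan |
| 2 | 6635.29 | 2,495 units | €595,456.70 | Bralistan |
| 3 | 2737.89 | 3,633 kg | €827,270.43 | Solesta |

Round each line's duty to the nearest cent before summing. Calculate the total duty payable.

Line 1 (0636.88, Bralistan, 1,390 kg, €12,676.80):
Base rate for 0636.88 is 27.5%.
Origin Bralistan qualifies under the Heseth–Bralistan agreement and 0636.88 is covered: preferential rate 24% applies instead.
Duty = €12,676.80 × 24% = €3,042.43.
Line 2 (6635.29, Bralistan, 2,495 units, €595,456.70):
Base rate for 6635.29 is 19.5% + €1.91/unit.
Origin Bralistan qualifies under the Heseth–Bralistan agreement and 6635.29 is covered: preferential rate 10.5% applies instead.
The additional-duty order on 6635.29 targets Solesta, not Bralistan; it does not apply.
Duty = €595,456.70 × 10.5% = €62,522.95.
Line 3 (2737.89, Solesta, 3,633 kg, €827,270.43):
Base rate for 2737.89 is 20.5%.
2737.89 has an FTA preferential rate, but origin Solesta is not Bralistan; base rate stands.
Duty = €827,270.43 × 20.5% = €169,590.44.
Total = €3,042.43 + €62,522.95 + €169,590.44 = €235,155.82.

€235,155.82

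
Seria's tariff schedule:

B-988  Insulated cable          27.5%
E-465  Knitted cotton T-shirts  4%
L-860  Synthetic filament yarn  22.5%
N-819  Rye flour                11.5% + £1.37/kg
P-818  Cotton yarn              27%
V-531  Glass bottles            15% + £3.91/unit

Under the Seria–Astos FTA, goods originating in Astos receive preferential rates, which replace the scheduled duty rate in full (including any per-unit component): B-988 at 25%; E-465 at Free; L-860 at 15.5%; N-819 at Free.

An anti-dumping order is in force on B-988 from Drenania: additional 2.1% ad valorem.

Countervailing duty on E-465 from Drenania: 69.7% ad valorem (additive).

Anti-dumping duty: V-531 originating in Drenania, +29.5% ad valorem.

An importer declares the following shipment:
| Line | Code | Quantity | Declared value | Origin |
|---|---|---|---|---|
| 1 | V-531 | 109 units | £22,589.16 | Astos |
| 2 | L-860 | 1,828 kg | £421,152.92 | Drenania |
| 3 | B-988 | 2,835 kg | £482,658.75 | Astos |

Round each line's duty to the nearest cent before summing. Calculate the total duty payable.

Line 1 (V-531, Astos, 109 units, £22,589.16):
Base rate for V-531 is 15% + £3.91/unit.
Origin Astos is the FTA partner but V-531 is not on the preference list; base rate stands.
The additional-duty order on V-531 targets Drenania, not Astos; it does not apply.
Duty = £22,589.16 × 15% + 109 × £3.91 = £3,814.56.
Line 2 (L-860, Drenania, 1,828 kg, £421,152.92):
Base rate for L-860 is 22.5%.
L-860 has an FTA preferential rate, but origin Drenania is not Astos; base rate stands.
Duty = £421,152.92 × 22.5% = £94,759.41.
Line 3 (B-988, Astos, 2,835 kg, £482,658.75):
Base rate for B-988 is 27.5%.
Origin Astos qualifies under the Seria–Astos agreement and B-988 is covered: preferential rate 25% applies instead.
The additional-duty order on B-988 targets Drenania, not Astos; it does not apply.
Duty = £482,658.75 × 25% = £120,664.69.
Total = £3,814.56 + £94,759.41 + £120,664.69 = £219,238.66.

£219,238.66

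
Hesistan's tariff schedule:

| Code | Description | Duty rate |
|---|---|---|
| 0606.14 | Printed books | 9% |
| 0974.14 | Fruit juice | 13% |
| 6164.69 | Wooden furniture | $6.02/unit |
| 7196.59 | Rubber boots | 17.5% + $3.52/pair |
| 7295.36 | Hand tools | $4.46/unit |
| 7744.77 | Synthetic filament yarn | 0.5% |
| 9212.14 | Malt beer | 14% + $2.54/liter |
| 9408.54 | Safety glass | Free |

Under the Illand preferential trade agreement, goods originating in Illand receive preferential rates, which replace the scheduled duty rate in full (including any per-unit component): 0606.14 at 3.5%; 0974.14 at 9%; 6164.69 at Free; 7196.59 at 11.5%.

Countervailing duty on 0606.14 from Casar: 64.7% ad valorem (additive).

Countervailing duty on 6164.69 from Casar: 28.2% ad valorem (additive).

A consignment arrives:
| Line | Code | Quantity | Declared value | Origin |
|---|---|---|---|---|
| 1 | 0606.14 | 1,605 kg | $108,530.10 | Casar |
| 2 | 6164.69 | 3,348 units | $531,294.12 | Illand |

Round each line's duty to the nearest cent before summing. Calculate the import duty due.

$79,986.68

Line 1 (0606.14, Casar, 1,605 kg, $108,530.10):
Base rate for 0606.14 is 9%.
0606.14 has an FTA preferential rate, but origin Casar is not Illand; base rate stands.
Additional duty on 0606.14 from Casar: +64.7%. Applied ad valorem rate: 9% + 64.7% = 73.7%.
Duty = $108,530.10 × 73.7% = $79,986.68.
Line 2 (6164.69, Illand, 3,348 units, $531,294.12):
Base rate for 6164.69 is $6.02/unit.
Origin Illand qualifies under the Hesistan–Illand agreement and 6164.69 is covered: preferential rate Free applies instead.
The additional-duty order on 6164.69 targets Casar, not Illand; it does not apply.
Duty = $531,294.12 × 0% = $0.00.
Total = $79,986.68 + $0.00 = $79,986.68.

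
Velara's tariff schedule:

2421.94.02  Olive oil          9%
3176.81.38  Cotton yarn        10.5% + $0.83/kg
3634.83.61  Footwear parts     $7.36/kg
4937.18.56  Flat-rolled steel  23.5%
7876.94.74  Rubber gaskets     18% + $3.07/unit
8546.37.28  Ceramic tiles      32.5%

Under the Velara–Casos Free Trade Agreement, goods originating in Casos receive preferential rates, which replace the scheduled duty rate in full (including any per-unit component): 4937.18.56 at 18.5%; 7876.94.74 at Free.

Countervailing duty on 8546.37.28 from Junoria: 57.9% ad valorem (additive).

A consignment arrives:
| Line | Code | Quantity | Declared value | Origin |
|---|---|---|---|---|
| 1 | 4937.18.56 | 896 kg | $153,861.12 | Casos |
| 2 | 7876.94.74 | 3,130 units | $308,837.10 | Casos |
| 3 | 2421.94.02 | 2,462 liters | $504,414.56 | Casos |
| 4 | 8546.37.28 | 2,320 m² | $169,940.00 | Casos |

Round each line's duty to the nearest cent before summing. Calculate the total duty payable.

$129,092.12

Line 1 (4937.18.56, Casos, 896 kg, $153,861.12):
Base rate for 4937.18.56 is 23.5%.
Origin Casos qualifies under the Velara–Casos agreement and 4937.18.56 is covered: preferential rate 18.5% applies instead.
Duty = $153,861.12 × 18.5% = $28,464.31.
Line 2 (7876.94.74, Casos, 3,130 units, $308,837.10):
Base rate for 7876.94.74 is 18% + $3.07/unit.
Origin Casos qualifies under the Velara–Casos agreement and 7876.94.74 is covered: preferential rate Free applies instead.
Duty = $308,837.10 × 0% = $0.00.
Line 3 (2421.94.02, Casos, 2,462 liters, $504,414.56):
Base rate for 2421.94.02 is 9%.
Origin Casos is the FTA partner but 2421.94.02 is not on the preference list; base rate stands.
Duty = $504,414.56 × 9% = $45,397.31.
Line 4 (8546.37.28, Casos, 2,320 m², $169,940.00):
Base rate for 8546.37.28 is 32.5%.
Origin Casos is the FTA partner but 8546.37.28 is not on the preference list; base rate stands.
The additional-duty order on 8546.37.28 targets Junoria, not Casos; it does not apply.
Duty = $169,940.00 × 32.5% = $55,230.50.
Total = $28,464.31 + $0.00 + $45,397.31 + $55,230.50 = $129,092.12.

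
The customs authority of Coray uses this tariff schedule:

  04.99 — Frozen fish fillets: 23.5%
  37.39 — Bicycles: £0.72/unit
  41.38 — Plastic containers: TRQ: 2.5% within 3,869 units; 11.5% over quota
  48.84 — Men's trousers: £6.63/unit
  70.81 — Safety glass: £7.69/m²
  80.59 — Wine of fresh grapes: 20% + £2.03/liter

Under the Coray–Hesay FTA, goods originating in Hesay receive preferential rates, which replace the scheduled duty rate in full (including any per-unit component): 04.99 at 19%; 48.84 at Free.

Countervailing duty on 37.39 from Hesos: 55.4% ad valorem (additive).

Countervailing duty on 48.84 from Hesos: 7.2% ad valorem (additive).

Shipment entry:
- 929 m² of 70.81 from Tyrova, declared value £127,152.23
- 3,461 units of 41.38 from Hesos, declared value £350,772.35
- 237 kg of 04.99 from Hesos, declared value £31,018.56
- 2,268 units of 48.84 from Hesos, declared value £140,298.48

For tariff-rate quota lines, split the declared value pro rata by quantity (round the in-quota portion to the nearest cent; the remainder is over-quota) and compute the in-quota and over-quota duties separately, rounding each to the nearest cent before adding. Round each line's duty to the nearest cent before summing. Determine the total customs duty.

Line 1 (70.81, Tyrova, 929 m², £127,152.23):
Base rate for 70.81 is £7.69/m².
Duty = 929 × £7.69 = £7,144.01.
Line 2 (41.38, Hesos, 3,461 units, £350,772.35):
Code 41.38 is under a tariff-rate quota (threshold 3,869 units). Quantity 3,461 units is within the quota, so the in-quota rate 2.5% applies to the full value.
Duty = £350,772.35 × 2.5% = £8,769.31.
Line 3 (04.99, Hesos, 237 kg, £31,018.56):
Base rate for 04.99 is 23.5%.
04.99 has an FTA preferential rate, but origin Hesos is not Hesay; base rate stands.
Duty = £31,018.56 × 23.5% = £7,289.36.
Line 4 (48.84, Hesos, 2,268 units, £140,298.48):
Base rate for 48.84 is £6.63/unit.
48.84 has an FTA preferential rate, but origin Hesos is not Hesay; base rate stands.
Additional duty on 48.84 from Hesos: +7.2% ad valorem. Applied ad valorem rate = 7.2%.
Duty = £140,298.48 × 7.2% + 2,268 × £6.63 = £25,138.33.
Total = £7,144.01 + £8,769.31 + £7,289.36 + £25,138.33 = £48,341.01.

£48,341.01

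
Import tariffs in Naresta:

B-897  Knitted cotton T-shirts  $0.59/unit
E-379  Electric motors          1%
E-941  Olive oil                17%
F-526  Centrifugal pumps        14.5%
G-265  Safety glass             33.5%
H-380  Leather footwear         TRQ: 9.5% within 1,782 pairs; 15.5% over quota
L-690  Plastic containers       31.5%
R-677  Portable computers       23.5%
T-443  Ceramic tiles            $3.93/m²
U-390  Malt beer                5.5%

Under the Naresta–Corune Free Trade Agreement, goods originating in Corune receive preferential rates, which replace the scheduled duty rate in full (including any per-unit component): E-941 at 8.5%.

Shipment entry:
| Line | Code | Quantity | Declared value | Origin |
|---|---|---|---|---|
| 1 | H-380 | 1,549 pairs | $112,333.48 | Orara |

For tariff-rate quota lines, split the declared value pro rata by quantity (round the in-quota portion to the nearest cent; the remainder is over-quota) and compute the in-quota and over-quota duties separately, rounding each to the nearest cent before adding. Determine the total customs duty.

Line 1 (H-380, Orara, 1,549 pairs, $112,333.48):
Code H-380 is under a tariff-rate quota (threshold 1,782 pairs). Quantity 1,549 pairs is within the quota, so the in-quota rate 9.5% applies to the full value.
Duty = $112,333.48 × 9.5% = $10,671.68.

$10,671.68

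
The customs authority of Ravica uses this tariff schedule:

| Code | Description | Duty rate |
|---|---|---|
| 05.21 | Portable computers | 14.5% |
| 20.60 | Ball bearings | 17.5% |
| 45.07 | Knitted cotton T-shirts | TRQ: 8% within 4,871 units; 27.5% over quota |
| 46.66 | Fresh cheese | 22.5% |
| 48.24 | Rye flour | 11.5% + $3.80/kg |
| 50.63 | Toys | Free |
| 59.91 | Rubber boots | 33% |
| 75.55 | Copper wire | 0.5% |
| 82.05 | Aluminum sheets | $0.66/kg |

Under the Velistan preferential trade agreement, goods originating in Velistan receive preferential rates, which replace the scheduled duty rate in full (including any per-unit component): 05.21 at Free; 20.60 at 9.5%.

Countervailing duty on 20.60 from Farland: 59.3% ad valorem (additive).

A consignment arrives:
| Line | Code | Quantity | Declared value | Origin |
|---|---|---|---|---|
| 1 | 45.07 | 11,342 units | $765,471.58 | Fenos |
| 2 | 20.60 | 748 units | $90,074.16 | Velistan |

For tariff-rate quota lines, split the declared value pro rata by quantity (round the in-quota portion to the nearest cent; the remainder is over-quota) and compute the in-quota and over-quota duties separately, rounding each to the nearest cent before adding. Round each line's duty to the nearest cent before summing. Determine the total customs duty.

$154,956.69

Line 1 (45.07, Fenos, 11,342 units, $765,471.58):
Code 45.07 is under a tariff-rate quota (threshold 4,871 units). In-quota: 4,871 units at 8%; over-quota: 6,471 units at 27.5%.
Pro-rata value split: in-quota = $765,471.58 × 4,871/11,342 = $328,743.79; over-quota = $765,471.58 − $328,743.79 = $436,727.79.
In-quota duty = $328,743.79 × 8% = $26,299.50. Over-quota duty = $436,727.79 × 27.5% = $120,100.14.
Line duty = $26,299.50 + $120,100.14 = $146,399.64.
Line 2 (20.60, Velistan, 748 units, $90,074.16):
Base rate for 20.60 is 17.5%.
Origin Velistan qualifies under the Ravica–Velistan agreement and 20.60 is covered: preferential rate 9.5% applies instead.
The additional-duty order on 20.60 targets Farland, not Velistan; it does not apply.
Duty = $90,074.16 × 9.5% = $8,557.05.
Total = $146,399.64 + $8,557.05 = $154,956.69.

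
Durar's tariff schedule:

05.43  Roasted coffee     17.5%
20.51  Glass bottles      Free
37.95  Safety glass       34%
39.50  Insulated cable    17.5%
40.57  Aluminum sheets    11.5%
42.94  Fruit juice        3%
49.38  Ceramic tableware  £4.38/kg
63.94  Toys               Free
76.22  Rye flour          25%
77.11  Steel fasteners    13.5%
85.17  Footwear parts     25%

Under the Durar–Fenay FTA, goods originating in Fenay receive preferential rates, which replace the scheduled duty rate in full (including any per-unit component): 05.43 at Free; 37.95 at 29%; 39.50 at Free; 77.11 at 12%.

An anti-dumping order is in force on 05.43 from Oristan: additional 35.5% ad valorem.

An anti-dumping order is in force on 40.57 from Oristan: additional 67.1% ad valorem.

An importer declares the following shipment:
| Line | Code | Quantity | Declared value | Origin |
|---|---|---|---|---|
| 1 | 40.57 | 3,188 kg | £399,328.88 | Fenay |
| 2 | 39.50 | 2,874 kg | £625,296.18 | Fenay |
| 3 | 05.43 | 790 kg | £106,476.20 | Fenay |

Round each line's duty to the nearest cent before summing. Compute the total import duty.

£45,922.82

Line 1 (40.57, Fenay, 3,188 kg, £399,328.88):
Base rate for 40.57 is 11.5%.
Origin Fenay is the FTA partner but 40.57 is not on the preference list; base rate stands.
The additional-duty order on 40.57 targets Oristan, not Fenay; it does not apply.
Duty = £399,328.88 × 11.5% = £45,922.82.
Line 2 (39.50, Fenay, 2,874 kg, £625,296.18):
Base rate for 39.50 is 17.5%.
Origin Fenay qualifies under the Durar–Fenay agreement and 39.50 is covered: preferential rate Free applies instead.
Duty = £625,296.18 × 0% = £0.00.
Line 3 (05.43, Fenay, 790 kg, £106,476.20):
Base rate for 05.43 is 17.5%.
Origin Fenay qualifies under the Durar–Fenay agreement and 05.43 is covered: preferential rate Free applies instead.
The additional-duty order on 05.43 targets Oristan, not Fenay; it does not apply.
Duty = £106,476.20 × 0% = £0.00.
Total = £45,922.82 + £0.00 + £0.00 = £45,922.82.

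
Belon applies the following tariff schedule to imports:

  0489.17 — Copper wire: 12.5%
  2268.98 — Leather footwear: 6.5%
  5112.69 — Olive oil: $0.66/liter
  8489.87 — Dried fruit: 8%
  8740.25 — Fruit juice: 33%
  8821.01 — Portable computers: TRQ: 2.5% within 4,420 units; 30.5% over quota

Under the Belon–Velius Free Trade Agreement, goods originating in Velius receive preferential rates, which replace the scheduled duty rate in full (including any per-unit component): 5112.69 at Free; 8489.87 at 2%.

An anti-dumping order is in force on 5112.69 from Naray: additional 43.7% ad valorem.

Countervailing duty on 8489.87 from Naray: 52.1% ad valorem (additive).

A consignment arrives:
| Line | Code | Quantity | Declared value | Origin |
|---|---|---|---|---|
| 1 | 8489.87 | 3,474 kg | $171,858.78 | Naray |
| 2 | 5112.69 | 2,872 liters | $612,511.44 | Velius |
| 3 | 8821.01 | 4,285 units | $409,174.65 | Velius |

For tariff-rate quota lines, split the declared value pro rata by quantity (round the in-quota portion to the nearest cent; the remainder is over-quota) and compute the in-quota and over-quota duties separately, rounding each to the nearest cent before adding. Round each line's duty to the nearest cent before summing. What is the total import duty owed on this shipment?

$113,516.50

Line 1 (8489.87, Naray, 3,474 kg, $171,858.78):
Base rate for 8489.87 is 8%.
8489.87 has an FTA preferential rate, but origin Naray is not Velius; base rate stands.
Additional duty on 8489.87 from Naray: +52.1%. Applied ad valorem rate: 8% + 52.1% = 60.1%.
Duty = $171,858.78 × 60.1% = $103,287.13.
Line 2 (5112.69, Velius, 2,872 liters, $612,511.44):
Base rate for 5112.69 is $0.66/liter.
Origin Velius qualifies under the Belon–Velius agreement and 5112.69 is covered: preferential rate Free applies instead.
The additional-duty order on 5112.69 targets Naray, not Velius; it does not apply.
Duty = $612,511.44 × 0% = $0.00.
Line 3 (8821.01, Velius, 4,285 units, $409,174.65):
Code 8821.01 is under a tariff-rate quota (threshold 4,420 units). Quantity 4,285 units is within the quota, so the in-quota rate 2.5% applies to the full value.
Duty = $409,174.65 × 2.5% = $10,229.37.
Total = $103,287.13 + $0.00 + $10,229.37 = $113,516.50.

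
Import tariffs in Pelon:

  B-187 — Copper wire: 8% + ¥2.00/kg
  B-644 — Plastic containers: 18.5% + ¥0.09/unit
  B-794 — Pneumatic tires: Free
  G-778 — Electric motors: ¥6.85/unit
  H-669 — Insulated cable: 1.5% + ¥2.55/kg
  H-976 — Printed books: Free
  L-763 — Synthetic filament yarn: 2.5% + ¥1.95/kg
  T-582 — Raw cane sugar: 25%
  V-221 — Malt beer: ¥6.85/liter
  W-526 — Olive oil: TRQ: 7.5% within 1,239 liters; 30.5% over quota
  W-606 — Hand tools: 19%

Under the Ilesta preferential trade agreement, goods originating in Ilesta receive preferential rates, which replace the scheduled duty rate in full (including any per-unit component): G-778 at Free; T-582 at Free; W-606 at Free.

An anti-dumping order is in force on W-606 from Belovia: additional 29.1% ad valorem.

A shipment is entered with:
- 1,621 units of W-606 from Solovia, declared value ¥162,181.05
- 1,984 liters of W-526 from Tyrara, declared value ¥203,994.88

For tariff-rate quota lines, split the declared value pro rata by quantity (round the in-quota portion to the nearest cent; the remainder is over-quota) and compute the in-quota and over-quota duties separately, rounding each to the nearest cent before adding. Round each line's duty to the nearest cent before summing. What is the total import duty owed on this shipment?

¥63,732.22

Line 1 (W-606, Solovia, 1,621 units, ¥162,181.05):
Base rate for W-606 is 19%.
W-606 has an FTA preferential rate, but origin Solovia is not Ilesta; base rate stands.
The additional-duty order on W-606 targets Belovia, not Solovia; it does not apply.
Duty = ¥162,181.05 × 19% = ¥30,814.40.
Line 2 (W-526, Tyrara, 1,984 liters, ¥203,994.88):
Code W-526 is under a tariff-rate quota (threshold 1,239 liters). In-quota: 1,239 liters at 7.5%; over-quota: 745 liters at 30.5%.
Pro-rata value split: in-quota = ¥203,994.88 × 1,239/1,984 = ¥127,393.98; over-quota = ¥203,994.88 − ¥127,393.98 = ¥76,600.90.
In-quota duty = ¥127,393.98 × 7.5% = ¥9,554.55. Over-quota duty = ¥76,600.90 × 30.5% = ¥23,363.27.
Line duty = ¥9,554.55 + ¥23,363.27 = ¥32,917.82.
Total = ¥30,814.40 + ¥32,917.82 = ¥63,732.22.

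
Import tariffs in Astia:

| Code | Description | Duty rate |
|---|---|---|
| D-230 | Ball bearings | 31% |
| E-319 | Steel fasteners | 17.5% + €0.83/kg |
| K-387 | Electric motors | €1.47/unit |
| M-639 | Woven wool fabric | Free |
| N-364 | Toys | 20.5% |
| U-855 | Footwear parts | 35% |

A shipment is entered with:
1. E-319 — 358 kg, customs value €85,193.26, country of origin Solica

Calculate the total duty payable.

€15,205.96

Line 1 (E-319, Solica, 358 kg, €85,193.26):
Base rate for E-319 is 17.5% + €0.83/kg.
Duty = €85,193.26 × 17.5% + 358 × €0.83 = €15,205.96.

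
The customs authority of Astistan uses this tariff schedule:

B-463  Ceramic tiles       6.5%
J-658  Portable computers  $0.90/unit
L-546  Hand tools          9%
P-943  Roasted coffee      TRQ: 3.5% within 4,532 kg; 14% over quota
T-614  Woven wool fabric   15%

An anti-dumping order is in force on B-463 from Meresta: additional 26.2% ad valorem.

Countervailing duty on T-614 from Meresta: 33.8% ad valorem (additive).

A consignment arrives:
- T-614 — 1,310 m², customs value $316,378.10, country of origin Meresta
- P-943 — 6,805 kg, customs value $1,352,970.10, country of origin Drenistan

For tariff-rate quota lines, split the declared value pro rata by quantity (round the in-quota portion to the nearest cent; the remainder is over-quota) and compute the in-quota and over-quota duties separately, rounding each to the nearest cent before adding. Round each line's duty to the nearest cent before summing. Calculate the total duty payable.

Line 1 (T-614, Meresta, 1,310 m², $316,378.10):
Base rate for T-614 is 15%.
Additional duty on T-614 from Meresta: +33.8%. Applied ad valorem rate: 15% + 33.8% = 48.8%.
Duty = $316,378.10 × 48.8% = $154,392.51.
Line 2 (P-943, Drenistan, 6,805 kg, $1,352,970.10):
Code P-943 is under a tariff-rate quota (threshold 4,532 kg). In-quota: 4,532 kg at 3.5%; over-quota: 2,273 kg at 14%.
Pro-rata value split: in-quota = $1,352,970.10 × 4,532/6,805 = $901,052.24; over-quota = $1,352,970.10 − $901,052.24 = $451,917.86.
In-quota duty = $901,052.24 × 3.5% = $31,536.83. Over-quota duty = $451,917.86 × 14% = $63,268.50.
Line duty = $31,536.83 + $63,268.50 = $94,805.33.
Total = $154,392.51 + $94,805.33 = $249,197.84.

$249,197.84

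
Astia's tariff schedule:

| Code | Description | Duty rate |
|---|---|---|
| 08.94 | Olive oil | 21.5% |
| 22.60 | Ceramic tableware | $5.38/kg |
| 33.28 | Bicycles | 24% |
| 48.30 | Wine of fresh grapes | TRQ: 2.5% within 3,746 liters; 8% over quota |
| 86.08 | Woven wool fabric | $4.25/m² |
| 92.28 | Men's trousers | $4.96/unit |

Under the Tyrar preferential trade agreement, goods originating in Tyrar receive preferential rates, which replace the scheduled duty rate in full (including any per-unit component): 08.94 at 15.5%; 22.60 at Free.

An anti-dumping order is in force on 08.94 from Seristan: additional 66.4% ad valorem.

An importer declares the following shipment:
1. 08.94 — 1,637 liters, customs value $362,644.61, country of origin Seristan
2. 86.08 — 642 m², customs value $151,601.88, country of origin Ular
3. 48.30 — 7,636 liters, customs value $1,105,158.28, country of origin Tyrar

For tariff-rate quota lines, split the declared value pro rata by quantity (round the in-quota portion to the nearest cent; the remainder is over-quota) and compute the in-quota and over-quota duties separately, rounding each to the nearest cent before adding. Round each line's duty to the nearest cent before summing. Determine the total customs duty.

$380,087.05

Line 1 (08.94, Seristan, 1,637 liters, $362,644.61):
Base rate for 08.94 is 21.5%.
08.94 has an FTA preferential rate, but origin Seristan is not Tyrar; base rate stands.
Additional duty on 08.94 from Seristan: +66.4%. Applied ad valorem rate: 21.5% + 66.4% = 87.9%.
Duty = $362,644.61 × 87.9% = $318,764.61.
Line 2 (86.08, Ular, 642 m², $151,601.88):
Base rate for 86.08 is $4.25/m².
Duty = 642 × $4.25 = $2,728.50.
Line 3 (48.30, Tyrar, 7,636 liters, $1,105,158.28):
Code 48.30 is under a tariff-rate quota (threshold 3,746 liters). In-quota: 3,746 liters at 2.5%; over-quota: 3,890 liters at 8%.
Pro-rata value split: in-quota = $1,105,158.28 × 3,746/7,636 = $542,158.58; over-quota = $1,105,158.28 − $542,158.58 = $562,999.70.
In-quota duty = $542,158.58 × 2.5% = $13,553.96. Over-quota duty = $562,999.70 × 8% = $45,039.98.
Line duty = $13,553.96 + $45,039.98 = $58,593.94.
Total = $318,764.61 + $2,728.50 + $58,593.94 = $380,087.05.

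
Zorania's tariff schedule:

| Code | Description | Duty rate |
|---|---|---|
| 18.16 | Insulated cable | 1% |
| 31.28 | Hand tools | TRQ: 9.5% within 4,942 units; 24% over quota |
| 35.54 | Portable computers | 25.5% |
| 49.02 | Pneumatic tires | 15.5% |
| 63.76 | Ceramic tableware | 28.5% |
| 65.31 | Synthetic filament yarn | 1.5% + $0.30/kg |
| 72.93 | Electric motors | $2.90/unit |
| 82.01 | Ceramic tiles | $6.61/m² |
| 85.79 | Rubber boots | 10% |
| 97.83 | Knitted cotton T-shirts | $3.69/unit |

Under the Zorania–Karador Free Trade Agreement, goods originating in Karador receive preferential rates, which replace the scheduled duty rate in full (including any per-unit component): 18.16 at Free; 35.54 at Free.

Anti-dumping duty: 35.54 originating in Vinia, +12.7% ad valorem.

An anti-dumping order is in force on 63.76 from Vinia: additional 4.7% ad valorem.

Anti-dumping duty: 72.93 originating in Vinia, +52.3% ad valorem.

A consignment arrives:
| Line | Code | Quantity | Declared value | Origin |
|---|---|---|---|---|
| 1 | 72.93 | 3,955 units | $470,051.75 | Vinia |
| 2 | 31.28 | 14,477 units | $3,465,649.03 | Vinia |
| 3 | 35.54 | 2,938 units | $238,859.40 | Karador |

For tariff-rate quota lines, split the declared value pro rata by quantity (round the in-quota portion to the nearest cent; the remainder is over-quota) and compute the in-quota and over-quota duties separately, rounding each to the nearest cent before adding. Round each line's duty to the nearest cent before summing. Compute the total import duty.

$917,517.86

Line 1 (72.93, Vinia, 3,955 units, $470,051.75):
Base rate for 72.93 is $2.90/unit.
Additional duty on 72.93 from Vinia: +52.3% ad valorem. Applied ad valorem rate = 52.3%.
Duty = $470,051.75 × 52.3% + 3,955 × $2.90 = $257,306.57.
Line 2 (31.28, Vinia, 14,477 units, $3,465,649.03):
Code 31.28 is under a tariff-rate quota (threshold 4,942 units). In-quota: 4,942 units at 9.5%; over-quota: 9,535 units at 24%.
Pro-rata value split: in-quota = $3,465,649.03 × 4,942/14,477 = $1,183,065.38; over-quota = $3,465,649.03 − $1,183,065.38 = $2,282,583.65.
In-quota duty = $1,183,065.38 × 9.5% = $112,391.21. Over-quota duty = $2,282,583.65 × 24% = $547,820.08.
Line duty = $112,391.21 + $547,820.08 = $660,211.29.
Line 3 (35.54, Karador, 2,938 units, $238,859.40):
Base rate for 35.54 is 25.5%.
Origin Karador qualifies under the Zorania–Karador agreement and 35.54 is covered: preferential rate Free applies instead.
The additional-duty order on 35.54 targets Vinia, not Karador; it does not apply.
Duty = $238,859.40 × 0% = $0.00.
Total = $257,306.57 + $660,211.29 + $0.00 = $917,517.86.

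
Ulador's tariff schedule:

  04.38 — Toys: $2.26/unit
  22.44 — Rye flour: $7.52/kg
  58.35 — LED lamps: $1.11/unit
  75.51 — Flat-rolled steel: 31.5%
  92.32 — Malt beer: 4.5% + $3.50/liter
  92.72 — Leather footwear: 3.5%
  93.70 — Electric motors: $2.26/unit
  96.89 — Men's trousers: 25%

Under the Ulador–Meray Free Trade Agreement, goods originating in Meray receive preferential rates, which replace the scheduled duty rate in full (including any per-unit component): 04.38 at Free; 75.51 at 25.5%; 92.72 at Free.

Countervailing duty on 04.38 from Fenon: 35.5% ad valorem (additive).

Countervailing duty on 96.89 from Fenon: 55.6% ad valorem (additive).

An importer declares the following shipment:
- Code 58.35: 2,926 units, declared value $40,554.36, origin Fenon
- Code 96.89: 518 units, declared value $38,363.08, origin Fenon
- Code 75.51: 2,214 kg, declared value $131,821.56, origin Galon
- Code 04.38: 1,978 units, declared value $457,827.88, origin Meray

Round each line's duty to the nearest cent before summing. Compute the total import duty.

Line 1 (58.35, Fenon, 2,926 units, $40,554.36):
Base rate for 58.35 is $1.11/unit.
Duty = 2,926 × $1.11 = $3,247.86.
Line 2 (96.89, Fenon, 518 units, $38,363.08):
Base rate for 96.89 is 25%.
Additional duty on 96.89 from Fenon: +55.6%. Applied ad valorem rate: 25% + 55.6% = 80.6%.
Duty = $38,363.08 × 80.6% = $30,920.64.
Line 3 (75.51, Galon, 2,214 kg, $131,821.56):
Base rate for 75.51 is 31.5%.
75.51 has an FTA preferential rate, but origin Galon is not Meray; base rate stands.
Duty = $131,821.56 × 31.5% = $41,523.79.
Line 4 (04.38, Meray, 1,978 units, $457,827.88):
Base rate for 04.38 is $2.26/unit.
Origin Meray qualifies under the Ulador–Meray agreement and 04.38 is covered: preferential rate Free applies instead.
The additional-duty order on 04.38 targets Fenon, not Meray; it does not apply.
Duty = $457,827.88 × 0% = $0.00.
Total = $3,247.86 + $30,920.64 + $41,523.79 + $0.00 = $75,692.29.

$75,692.29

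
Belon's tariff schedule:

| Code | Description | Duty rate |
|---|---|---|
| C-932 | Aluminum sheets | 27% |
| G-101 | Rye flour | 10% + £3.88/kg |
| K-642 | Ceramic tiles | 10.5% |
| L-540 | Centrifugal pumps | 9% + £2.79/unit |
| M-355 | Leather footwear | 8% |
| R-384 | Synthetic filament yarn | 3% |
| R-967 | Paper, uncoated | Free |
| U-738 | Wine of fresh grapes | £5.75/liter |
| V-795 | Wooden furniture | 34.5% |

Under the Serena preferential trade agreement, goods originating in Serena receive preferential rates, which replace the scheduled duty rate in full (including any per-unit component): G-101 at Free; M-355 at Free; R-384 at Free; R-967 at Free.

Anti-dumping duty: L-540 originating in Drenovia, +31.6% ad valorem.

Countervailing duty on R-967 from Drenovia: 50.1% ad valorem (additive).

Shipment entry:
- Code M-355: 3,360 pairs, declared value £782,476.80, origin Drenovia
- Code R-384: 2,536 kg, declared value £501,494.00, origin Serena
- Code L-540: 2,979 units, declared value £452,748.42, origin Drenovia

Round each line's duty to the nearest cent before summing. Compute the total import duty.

Line 1 (M-355, Drenovia, 3,360 pairs, £782,476.80):
Base rate for M-355 is 8%.
M-355 has an FTA preferential rate, but origin Drenovia is not Serena; base rate stands.
Duty = £782,476.80 × 8% = £62,598.14.
Line 2 (R-384, Serena, 2,536 kg, £501,494.00):
Base rate for R-384 is 3%.
Origin Serena qualifies under the Belon–Serena agreement and R-384 is covered: preferential rate Free applies instead.
Duty = £501,494.00 × 0% = £0.00.
Line 3 (L-540, Drenovia, 2,979 units, £452,748.42):
Base rate for L-540 is 9% + £2.79/unit.
Additional duty on L-540 from Drenovia: +31.6%. Applied ad valorem rate: 9% + 31.6% = 40.6%.
Duty = £452,748.42 × 40.6% + 2,979 × £2.79 = £192,127.27.
Total = £62,598.14 + £0.00 + £192,127.27 = £254,725.41.

£254,725.41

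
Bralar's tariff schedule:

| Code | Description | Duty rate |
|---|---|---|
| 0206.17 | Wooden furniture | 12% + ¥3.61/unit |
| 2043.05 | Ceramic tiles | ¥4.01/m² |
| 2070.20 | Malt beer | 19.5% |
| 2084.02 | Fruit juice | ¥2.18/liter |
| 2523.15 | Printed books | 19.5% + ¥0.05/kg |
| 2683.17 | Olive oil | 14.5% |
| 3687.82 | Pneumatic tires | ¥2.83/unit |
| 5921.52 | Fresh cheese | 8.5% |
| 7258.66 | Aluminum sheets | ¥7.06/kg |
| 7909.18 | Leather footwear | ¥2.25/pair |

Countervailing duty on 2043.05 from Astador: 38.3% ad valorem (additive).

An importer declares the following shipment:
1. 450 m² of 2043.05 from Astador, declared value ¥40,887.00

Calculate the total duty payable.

¥17,464.22

Line 1 (2043.05, Astador, 450 m², ¥40,887.00):
Base rate for 2043.05 is ¥4.01/m².
Additional duty on 2043.05 from Astador: +38.3% ad valorem. Applied ad valorem rate = 38.3%.
Duty = ¥40,887.00 × 38.3% + 450 × ¥4.01 = ¥17,464.22.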